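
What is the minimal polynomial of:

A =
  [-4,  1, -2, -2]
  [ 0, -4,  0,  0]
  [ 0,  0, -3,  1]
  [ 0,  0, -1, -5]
x^2 + 8*x + 16

The characteristic polynomial is χ_A(x) = (x + 4)^4, so the eigenvalues are known. The minimal polynomial is
  m_A(x) = Π_λ (x − λ)^{k_λ}
where k_λ is the size of the *largest* Jordan block for λ (equivalently, the smallest k with (A − λI)^k v = 0 for every generalised eigenvector v of λ).

  λ = -4: largest Jordan block has size 2, contributing (x + 4)^2

So m_A(x) = (x + 4)^2 = x^2 + 8*x + 16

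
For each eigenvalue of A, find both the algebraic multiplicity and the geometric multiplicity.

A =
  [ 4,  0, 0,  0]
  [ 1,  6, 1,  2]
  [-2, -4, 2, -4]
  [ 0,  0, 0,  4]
λ = 4: alg = 4, geom = 3

Step 1 — factor the characteristic polynomial to read off the algebraic multiplicities:
  χ_A(x) = (x - 4)^4

Step 2 — compute geometric multiplicities via the rank-nullity identity g(λ) = n − rank(A − λI):
  rank(A − (4)·I) = 1, so dim ker(A − (4)·I) = n − 1 = 3

Summary:
  λ = 4: algebraic multiplicity = 4, geometric multiplicity = 3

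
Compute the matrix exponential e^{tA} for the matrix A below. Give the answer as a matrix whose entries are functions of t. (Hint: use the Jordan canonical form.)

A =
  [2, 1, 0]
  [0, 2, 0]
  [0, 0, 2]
e^{tA} =
  [exp(2*t), t*exp(2*t), 0]
  [0, exp(2*t), 0]
  [0, 0, exp(2*t)]

Strategy: write A = P · J · P⁻¹ where J is a Jordan canonical form, so e^{tA} = P · e^{tJ} · P⁻¹, and e^{tJ} can be computed block-by-block.

A has Jordan form
J =
  [2, 1, 0]
  [0, 2, 0]
  [0, 0, 2]
(up to reordering of blocks).

Per-block formulas:
  For a 1×1 block at λ = 2: exp(t · [2]) = [e^(2t)].
  For a 2×2 Jordan block J_2(2): exp(t · J_2(2)) = e^(2t)·(I + t·N), where N is the 2×2 nilpotent shift.

After assembling e^{tJ} and conjugating by P, we get:

e^{tA} =
  [exp(2*t), t*exp(2*t), 0]
  [0, exp(2*t), 0]
  [0, 0, exp(2*t)]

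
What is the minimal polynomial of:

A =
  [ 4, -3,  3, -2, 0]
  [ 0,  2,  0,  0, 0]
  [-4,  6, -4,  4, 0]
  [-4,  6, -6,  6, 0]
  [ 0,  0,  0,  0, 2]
x^2 - 4*x + 4

The characteristic polynomial is χ_A(x) = (x - 2)^5, so the eigenvalues are known. The minimal polynomial is
  m_A(x) = Π_λ (x − λ)^{k_λ}
where k_λ is the size of the *largest* Jordan block for λ (equivalently, the smallest k with (A − λI)^k v = 0 for every generalised eigenvector v of λ).

  λ = 2: largest Jordan block has size 2, contributing (x − 2)^2

So m_A(x) = (x - 2)^2 = x^2 - 4*x + 4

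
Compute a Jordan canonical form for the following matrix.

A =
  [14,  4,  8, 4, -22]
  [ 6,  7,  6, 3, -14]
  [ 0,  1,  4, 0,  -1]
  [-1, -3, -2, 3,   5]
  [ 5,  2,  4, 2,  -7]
J_3(4) ⊕ J_1(4) ⊕ J_1(5)

The characteristic polynomial is
  det(x·I − A) = x^5 - 21*x^4 + 176*x^3 - 736*x^2 + 1536*x - 1280 = (x - 5)*(x - 4)^4

Eigenvalues and multiplicities (the geometric multiplicity of λ is n − rank(A − λI), which equals the number of Jordan blocks for λ):
  λ = 4: algebraic multiplicity = 4, geometric multiplicity = 2
  λ = 5: algebraic multiplicity = 1, geometric multiplicity = 1

Determining the block sizes for each eigenvalue:
  λ = 4: with am = 4 and gm = 2, the partition is not yet determined (e.g. several partitions of 4 into 2 parts exist). Let N = A − (4)·I. Computing rank(N^1) = 3, rank(N^2) = 2, rank(N^3) = 1; the number of blocks of size ≥ j is rank(N^{j−1}) − rank(N^j), giving [2, 1, 1]. So we have 1 block(s) of size 3, 1 block(s) of size 1 → block sizes [3, 1]
  λ = 5: one block (gm = 1), so the single block has size am = 1 → block sizes [1]

Assembling the blocks gives a Jordan form
J =
  [4, 1, 0, 0, 0]
  [0, 4, 1, 0, 0]
  [0, 0, 4, 0, 0]
  [0, 0, 0, 4, 0]
  [0, 0, 0, 0, 5]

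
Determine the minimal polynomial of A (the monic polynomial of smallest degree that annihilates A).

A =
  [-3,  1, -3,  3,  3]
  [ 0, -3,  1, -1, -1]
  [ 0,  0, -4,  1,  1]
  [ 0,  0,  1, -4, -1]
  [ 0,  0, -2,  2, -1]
x^3 + 9*x^2 + 27*x + 27

The characteristic polynomial is χ_A(x) = (x + 3)^5, so the eigenvalues are known. The minimal polynomial is
  m_A(x) = Π_λ (x − λ)^{k_λ}
where k_λ is the size of the *largest* Jordan block for λ (equivalently, the smallest k with (A − λI)^k v = 0 for every generalised eigenvector v of λ).

  λ = -3: largest Jordan block has size 3, contributing (x + 3)^3

So m_A(x) = (x + 3)^3 = x^3 + 9*x^2 + 27*x + 27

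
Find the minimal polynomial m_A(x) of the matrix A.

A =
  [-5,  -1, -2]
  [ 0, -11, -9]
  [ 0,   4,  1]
x^3 + 15*x^2 + 75*x + 125

The characteristic polynomial is χ_A(x) = (x + 5)^3, so the eigenvalues are known. The minimal polynomial is
  m_A(x) = Π_λ (x − λ)^{k_λ}
where k_λ is the size of the *largest* Jordan block for λ (equivalently, the smallest k with (A − λI)^k v = 0 for every generalised eigenvector v of λ).

  λ = -5: largest Jordan block has size 3, contributing (x + 5)^3

So m_A(x) = (x + 5)^3 = x^3 + 15*x^2 + 75*x + 125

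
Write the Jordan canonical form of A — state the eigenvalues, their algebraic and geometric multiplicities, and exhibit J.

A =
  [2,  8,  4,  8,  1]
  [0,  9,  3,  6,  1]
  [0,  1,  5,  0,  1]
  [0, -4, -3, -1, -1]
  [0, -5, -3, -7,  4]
J_2(2) ⊕ J_3(5)

The characteristic polynomial is
  det(x·I − A) = x^5 - 19*x^4 + 139*x^3 - 485*x^2 + 800*x - 500 = (x - 5)^3*(x - 2)^2

Eigenvalues and multiplicities (the geometric multiplicity of λ is n − rank(A − λI), which equals the number of Jordan blocks for λ):
  λ = 2: algebraic multiplicity = 2, geometric multiplicity = 1
  λ = 5: algebraic multiplicity = 3, geometric multiplicity = 1

Determining the block sizes for each eigenvalue:
  λ = 2: one block (gm = 1), so the single block has size am = 2 → block sizes [2]
  λ = 5: one block (gm = 1), so the single block has size am = 3 → block sizes [3]

Assembling the blocks gives a Jordan form
J =
  [2, 1, 0, 0, 0]
  [0, 2, 0, 0, 0]
  [0, 0, 5, 1, 0]
  [0, 0, 0, 5, 1]
  [0, 0, 0, 0, 5]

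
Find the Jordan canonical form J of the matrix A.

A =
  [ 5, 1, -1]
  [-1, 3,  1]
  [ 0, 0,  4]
J_2(4) ⊕ J_1(4)

The characteristic polynomial is
  det(x·I − A) = x^3 - 12*x^2 + 48*x - 64 = (x - 4)^3

Eigenvalues and multiplicities (the geometric multiplicity of λ is n − rank(A − λI), which equals the number of Jordan blocks for λ):
  λ = 4: algebraic multiplicity = 3, geometric multiplicity = 2

Determining the block sizes for each eigenvalue:
  λ = 4: 2 blocks summing to 3 forces exactly one block of size 2 and the rest size 1 → block sizes [2, 1]

Assembling the blocks gives a Jordan form
J =
  [4, 1, 0]
  [0, 4, 0]
  [0, 0, 4]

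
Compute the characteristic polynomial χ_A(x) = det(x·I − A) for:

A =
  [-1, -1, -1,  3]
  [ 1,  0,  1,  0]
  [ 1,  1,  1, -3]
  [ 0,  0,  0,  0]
x^4

Expanding det(x·I − A) (e.g. by cofactor expansion or by noting that A is similar to its Jordan form J, which has the same characteristic polynomial as A) gives
  χ_A(x) = x^4
which factors as x^4. The eigenvalues (with algebraic multiplicities) are λ = 0 with multiplicity 4.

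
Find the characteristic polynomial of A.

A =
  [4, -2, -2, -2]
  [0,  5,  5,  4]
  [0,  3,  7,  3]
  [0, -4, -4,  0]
x^4 - 16*x^3 + 96*x^2 - 256*x + 256

Expanding det(x·I − A) (e.g. by cofactor expansion or by noting that A is similar to its Jordan form J, which has the same characteristic polynomial as A) gives
  χ_A(x) = x^4 - 16*x^3 + 96*x^2 - 256*x + 256
which factors as (x - 4)^4. The eigenvalues (with algebraic multiplicities) are λ = 4 with multiplicity 4.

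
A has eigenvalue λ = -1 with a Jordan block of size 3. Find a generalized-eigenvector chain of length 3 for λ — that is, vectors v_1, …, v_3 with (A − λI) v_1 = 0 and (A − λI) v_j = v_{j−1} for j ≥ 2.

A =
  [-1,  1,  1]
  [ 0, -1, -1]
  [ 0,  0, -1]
A Jordan chain for λ = -1 of length 3:
v_1 = (-1, 0, 0)ᵀ
v_2 = (1, -1, 0)ᵀ
v_3 = (0, 0, 1)ᵀ

Let N = A − (-1)·I. We want v_3 with N^3 v_3 = 0 but N^2 v_3 ≠ 0; then v_{j-1} := N · v_j for j = 3, …, 2.

Pick v_3 = (0, 0, 1)ᵀ.
Then v_2 = N · v_3 = (1, -1, 0)ᵀ.
Then v_1 = N · v_2 = (-1, 0, 0)ᵀ.

Sanity check: (A − (-1)·I) v_1 = (0, 0, 0)ᵀ = 0. ✓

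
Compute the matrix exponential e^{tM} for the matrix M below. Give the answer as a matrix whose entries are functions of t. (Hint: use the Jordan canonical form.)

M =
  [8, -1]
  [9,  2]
e^{tM} =
  [3*t*exp(5*t) + exp(5*t), -t*exp(5*t)]
  [9*t*exp(5*t), -3*t*exp(5*t) + exp(5*t)]

Strategy: write M = P · J · P⁻¹ where J is a Jordan canonical form, so e^{tM} = P · e^{tJ} · P⁻¹, and e^{tJ} can be computed block-by-block.

M has Jordan form
J =
  [5, 1]
  [0, 5]
(up to reordering of blocks).

Per-block formulas:
  For a 2×2 Jordan block J_2(5): exp(t · J_2(5)) = e^(5t)·(I + t·N), where N is the 2×2 nilpotent shift.

After assembling e^{tJ} and conjugating by P, we get:

e^{tM} =
  [3*t*exp(5*t) + exp(5*t), -t*exp(5*t)]
  [9*t*exp(5*t), -3*t*exp(5*t) + exp(5*t)]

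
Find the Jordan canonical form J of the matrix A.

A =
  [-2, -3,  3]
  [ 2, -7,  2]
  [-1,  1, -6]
J_2(-5) ⊕ J_1(-5)

The characteristic polynomial is
  det(x·I − A) = x^3 + 15*x^2 + 75*x + 125 = (x + 5)^3

Eigenvalues and multiplicities (the geometric multiplicity of λ is n − rank(A − λI), which equals the number of Jordan blocks for λ):
  λ = -5: algebraic multiplicity = 3, geometric multiplicity = 2

Determining the block sizes for each eigenvalue:
  λ = -5: 2 blocks summing to 3 forces exactly one block of size 2 and the rest size 1 → block sizes [2, 1]

Assembling the blocks gives a Jordan form
J =
  [-5,  1,  0]
  [ 0, -5,  0]
  [ 0,  0, -5]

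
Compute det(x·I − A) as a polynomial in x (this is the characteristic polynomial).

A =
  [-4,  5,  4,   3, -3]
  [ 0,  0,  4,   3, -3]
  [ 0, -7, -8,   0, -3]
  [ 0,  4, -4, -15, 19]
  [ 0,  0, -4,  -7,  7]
x^5 + 20*x^4 + 160*x^3 + 640*x^2 + 1280*x + 1024

Expanding det(x·I − A) (e.g. by cofactor expansion or by noting that A is similar to its Jordan form J, which has the same characteristic polynomial as A) gives
  χ_A(x) = x^5 + 20*x^4 + 160*x^3 + 640*x^2 + 1280*x + 1024
which factors as (x + 4)^5. The eigenvalues (with algebraic multiplicities) are λ = -4 with multiplicity 5.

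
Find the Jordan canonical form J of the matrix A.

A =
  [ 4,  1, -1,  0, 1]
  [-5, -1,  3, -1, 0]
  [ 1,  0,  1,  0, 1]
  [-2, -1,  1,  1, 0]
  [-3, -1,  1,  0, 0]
J_3(1) ⊕ J_2(1)

The characteristic polynomial is
  det(x·I − A) = x^5 - 5*x^4 + 10*x^3 - 10*x^2 + 5*x - 1 = (x - 1)^5

Eigenvalues and multiplicities (the geometric multiplicity of λ is n − rank(A − λI), which equals the number of Jordan blocks for λ):
  λ = 1: algebraic multiplicity = 5, geometric multiplicity = 2

Determining the block sizes for each eigenvalue:
  λ = 1: with am = 5 and gm = 2, the partition is not yet determined (e.g. several partitions of 5 into 2 parts exist). Let N = A − (1)·I. Computing rank(N^1) = 3, rank(N^2) = 1, rank(N^3) = 0; the number of blocks of size ≥ j is rank(N^{j−1}) − rank(N^j), giving [2, 2, 1]. So we have 1 block(s) of size 3, 1 block(s) of size 2 → block sizes [3, 2]

Assembling the blocks gives a Jordan form
J =
  [1, 1, 0, 0, 0]
  [0, 1, 1, 0, 0]
  [0, 0, 1, 0, 0]
  [0, 0, 0, 1, 1]
  [0, 0, 0, 0, 1]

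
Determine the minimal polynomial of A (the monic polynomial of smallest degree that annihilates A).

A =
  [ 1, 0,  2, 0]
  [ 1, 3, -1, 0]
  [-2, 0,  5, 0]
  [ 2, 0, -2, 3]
x^2 - 6*x + 9

The characteristic polynomial is χ_A(x) = (x - 3)^4, so the eigenvalues are known. The minimal polynomial is
  m_A(x) = Π_λ (x − λ)^{k_λ}
where k_λ is the size of the *largest* Jordan block for λ (equivalently, the smallest k with (A − λI)^k v = 0 for every generalised eigenvector v of λ).

  λ = 3: largest Jordan block has size 2, contributing (x − 3)^2

So m_A(x) = (x - 3)^2 = x^2 - 6*x + 9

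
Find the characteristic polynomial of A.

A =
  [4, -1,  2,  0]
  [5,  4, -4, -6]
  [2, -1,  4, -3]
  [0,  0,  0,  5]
x^4 - 17*x^3 + 105*x^2 - 275*x + 250

Expanding det(x·I − A) (e.g. by cofactor expansion or by noting that A is similar to its Jordan form J, which has the same characteristic polynomial as A) gives
  χ_A(x) = x^4 - 17*x^3 + 105*x^2 - 275*x + 250
which factors as (x - 5)^3*(x - 2). The eigenvalues (with algebraic multiplicities) are λ = 2 with multiplicity 1, λ = 5 with multiplicity 3.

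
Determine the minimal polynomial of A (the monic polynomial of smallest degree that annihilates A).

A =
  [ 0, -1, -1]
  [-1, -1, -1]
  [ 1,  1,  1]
x^3

The characteristic polynomial is χ_A(x) = x^3, so the eigenvalues are known. The minimal polynomial is
  m_A(x) = Π_λ (x − λ)^{k_λ}
where k_λ is the size of the *largest* Jordan block for λ (equivalently, the smallest k with (A − λI)^k v = 0 for every generalised eigenvector v of λ).

  λ = 0: largest Jordan block has size 3, contributing (x − 0)^3

So m_A(x) = x^3 = x^3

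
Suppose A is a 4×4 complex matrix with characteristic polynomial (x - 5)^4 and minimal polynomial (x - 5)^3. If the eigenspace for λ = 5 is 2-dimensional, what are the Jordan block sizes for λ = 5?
Block sizes for λ = 5: [3, 1]

Step 1 — from the characteristic polynomial, algebraic multiplicity of λ = 5 is 4. From dim ker(A − (5)·I) = 2, there are exactly 2 Jordan blocks for λ = 5.
Step 2 — from the minimal polynomial, the factor (x − 5)^3 tells us the largest block for λ = 5 has size 3.
Step 3 — with total size 4, 2 blocks, and largest block 3, the block sizes (in nonincreasing order) are [3, 1].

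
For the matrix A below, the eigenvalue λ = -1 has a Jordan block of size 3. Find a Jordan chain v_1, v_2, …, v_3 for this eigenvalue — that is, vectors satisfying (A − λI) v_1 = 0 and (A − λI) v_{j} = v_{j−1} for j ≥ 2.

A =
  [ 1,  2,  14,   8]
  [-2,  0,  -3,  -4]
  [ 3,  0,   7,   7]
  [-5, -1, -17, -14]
A Jordan chain for λ = -1 of length 3:
v_1 = (-2, 1, -1, 2)ᵀ
v_2 = (2, 1, 0, -1)ᵀ
v_3 = (0, 1, 0, 0)ᵀ

Let N = A − (-1)·I. We want v_3 with N^3 v_3 = 0 but N^2 v_3 ≠ 0; then v_{j-1} := N · v_j for j = 3, …, 2.

Pick v_3 = (0, 1, 0, 0)ᵀ.
Then v_2 = N · v_3 = (2, 1, 0, -1)ᵀ.
Then v_1 = N · v_2 = (-2, 1, -1, 2)ᵀ.

Sanity check: (A − (-1)·I) v_1 = (0, 0, 0, 0)ᵀ = 0. ✓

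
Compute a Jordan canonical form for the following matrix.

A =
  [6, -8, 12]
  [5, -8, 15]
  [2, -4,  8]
J_2(2) ⊕ J_1(2)

The characteristic polynomial is
  det(x·I − A) = x^3 - 6*x^2 + 12*x - 8 = (x - 2)^3

Eigenvalues and multiplicities (the geometric multiplicity of λ is n − rank(A − λI), which equals the number of Jordan blocks for λ):
  λ = 2: algebraic multiplicity = 3, geometric multiplicity = 2

Determining the block sizes for each eigenvalue:
  λ = 2: 2 blocks summing to 3 forces exactly one block of size 2 and the rest size 1 → block sizes [2, 1]

Assembling the blocks gives a Jordan form
J =
  [2, 1, 0]
  [0, 2, 0]
  [0, 0, 2]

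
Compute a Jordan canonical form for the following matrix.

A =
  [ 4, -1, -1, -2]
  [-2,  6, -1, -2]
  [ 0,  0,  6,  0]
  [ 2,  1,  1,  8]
J_3(6) ⊕ J_1(6)

The characteristic polynomial is
  det(x·I − A) = x^4 - 24*x^3 + 216*x^2 - 864*x + 1296 = (x - 6)^4

Eigenvalues and multiplicities (the geometric multiplicity of λ is n − rank(A − λI), which equals the number of Jordan blocks for λ):
  λ = 6: algebraic multiplicity = 4, geometric multiplicity = 2

Determining the block sizes for each eigenvalue:
  λ = 6: with am = 4 and gm = 2, the partition is not yet determined (e.g. several partitions of 4 into 2 parts exist). Let N = A − (6)·I. Computing rank(N^1) = 2, rank(N^2) = 1, rank(N^3) = 0; the number of blocks of size ≥ j is rank(N^{j−1}) − rank(N^j), giving [2, 1, 1]. So we have 1 block(s) of size 3, 1 block(s) of size 1 → block sizes [3, 1]

Assembling the blocks gives a Jordan form
J =
  [6, 1, 0, 0]
  [0, 6, 1, 0]
  [0, 0, 6, 0]
  [0, 0, 0, 6]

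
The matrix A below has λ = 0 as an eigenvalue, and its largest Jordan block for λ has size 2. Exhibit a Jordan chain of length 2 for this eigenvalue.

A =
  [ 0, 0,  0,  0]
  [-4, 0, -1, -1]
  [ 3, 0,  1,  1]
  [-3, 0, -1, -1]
A Jordan chain for λ = 0 of length 2:
v_1 = (0, -4, 3, -3)ᵀ
v_2 = (1, 0, 0, 0)ᵀ

Let N = A − (0)·I. We want v_2 with N^2 v_2 = 0 but N^1 v_2 ≠ 0; then v_{j-1} := N · v_j for j = 2, …, 2.

Pick v_2 = (1, 0, 0, 0)ᵀ.
Then v_1 = N · v_2 = (0, -4, 3, -3)ᵀ.

Sanity check: (A − (0)·I) v_1 = (0, 0, 0, 0)ᵀ = 0. ✓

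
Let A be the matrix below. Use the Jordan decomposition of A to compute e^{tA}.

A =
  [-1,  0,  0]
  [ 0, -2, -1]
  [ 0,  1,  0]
e^{tA} =
  [exp(-t), 0, 0]
  [0, -t*exp(-t) + exp(-t), -t*exp(-t)]
  [0, t*exp(-t), t*exp(-t) + exp(-t)]

Strategy: write A = P · J · P⁻¹ where J is a Jordan canonical form, so e^{tA} = P · e^{tJ} · P⁻¹, and e^{tJ} can be computed block-by-block.

A has Jordan form
J =
  [-1,  1,  0]
  [ 0, -1,  0]
  [ 0,  0, -1]
(up to reordering of blocks).

Per-block formulas:
  For a 1×1 block at λ = -1: exp(t · [-1]) = [e^(-1t)].
  For a 2×2 Jordan block J_2(-1): exp(t · J_2(-1)) = e^(-1t)·(I + t·N), where N is the 2×2 nilpotent shift.

After assembling e^{tJ} and conjugating by P, we get:

e^{tA} =
  [exp(-t), 0, 0]
  [0, -t*exp(-t) + exp(-t), -t*exp(-t)]
  [0, t*exp(-t), t*exp(-t) + exp(-t)]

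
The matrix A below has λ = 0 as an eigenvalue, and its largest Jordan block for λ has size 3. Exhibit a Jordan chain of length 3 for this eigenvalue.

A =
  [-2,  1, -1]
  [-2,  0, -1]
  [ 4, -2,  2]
A Jordan chain for λ = 0 of length 3:
v_1 = (-2, 0, 4)ᵀ
v_2 = (-2, -2, 4)ᵀ
v_3 = (1, 0, 0)ᵀ

Let N = A − (0)·I. We want v_3 with N^3 v_3 = 0 but N^2 v_3 ≠ 0; then v_{j-1} := N · v_j for j = 3, …, 2.

Pick v_3 = (1, 0, 0)ᵀ.
Then v_2 = N · v_3 = (-2, -2, 4)ᵀ.
Then v_1 = N · v_2 = (-2, 0, 4)ᵀ.

Sanity check: (A − (0)·I) v_1 = (0, 0, 0)ᵀ = 0. ✓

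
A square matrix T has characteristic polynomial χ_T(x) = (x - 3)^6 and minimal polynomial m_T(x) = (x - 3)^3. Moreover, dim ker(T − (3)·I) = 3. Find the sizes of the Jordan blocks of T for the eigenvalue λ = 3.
Block sizes for λ = 3: [3, 2, 1]

Step 1 — from the characteristic polynomial, algebraic multiplicity of λ = 3 is 6. From dim ker(T − (3)·I) = 3, there are exactly 3 Jordan blocks for λ = 3.
Step 2 — from the minimal polynomial, the factor (x − 3)^3 tells us the largest block for λ = 3 has size 3.
Step 3 — with total size 6, 3 blocks, and largest block 3, the block sizes (in nonincreasing order) are [3, 2, 1].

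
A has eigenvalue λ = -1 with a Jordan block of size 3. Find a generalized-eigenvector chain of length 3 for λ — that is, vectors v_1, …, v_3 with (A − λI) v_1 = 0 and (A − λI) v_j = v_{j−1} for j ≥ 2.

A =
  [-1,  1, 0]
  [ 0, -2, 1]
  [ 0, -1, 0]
A Jordan chain for λ = -1 of length 3:
v_1 = (-1, 0, 0)ᵀ
v_2 = (1, -1, -1)ᵀ
v_3 = (0, 1, 0)ᵀ

Let N = A − (-1)·I. We want v_3 with N^3 v_3 = 0 but N^2 v_3 ≠ 0; then v_{j-1} := N · v_j for j = 3, …, 2.

Pick v_3 = (0, 1, 0)ᵀ.
Then v_2 = N · v_3 = (1, -1, -1)ᵀ.
Then v_1 = N · v_2 = (-1, 0, 0)ᵀ.

Sanity check: (A − (-1)·I) v_1 = (0, 0, 0)ᵀ = 0. ✓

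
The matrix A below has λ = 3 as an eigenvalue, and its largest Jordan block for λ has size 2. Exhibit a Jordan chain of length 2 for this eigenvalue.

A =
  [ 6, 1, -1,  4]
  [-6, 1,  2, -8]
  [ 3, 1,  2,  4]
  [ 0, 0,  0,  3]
A Jordan chain for λ = 3 of length 2:
v_1 = (3, -6, 3, 0)ᵀ
v_2 = (1, 0, 0, 0)ᵀ

Let N = A − (3)·I. We want v_2 with N^2 v_2 = 0 but N^1 v_2 ≠ 0; then v_{j-1} := N · v_j for j = 2, …, 2.

Pick v_2 = (1, 0, 0, 0)ᵀ.
Then v_1 = N · v_2 = (3, -6, 3, 0)ᵀ.

Sanity check: (A − (3)·I) v_1 = (0, 0, 0, 0)ᵀ = 0. ✓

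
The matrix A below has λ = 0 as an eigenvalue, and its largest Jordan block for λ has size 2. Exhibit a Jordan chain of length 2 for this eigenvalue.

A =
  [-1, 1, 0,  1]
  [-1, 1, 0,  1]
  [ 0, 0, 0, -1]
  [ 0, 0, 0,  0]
A Jordan chain for λ = 0 of length 2:
v_1 = (-1, -1, 0, 0)ᵀ
v_2 = (1, 0, 0, 0)ᵀ

Let N = A − (0)·I. We want v_2 with N^2 v_2 = 0 but N^1 v_2 ≠ 0; then v_{j-1} := N · v_j for j = 2, …, 2.

Pick v_2 = (1, 0, 0, 0)ᵀ.
Then v_1 = N · v_2 = (-1, -1, 0, 0)ᵀ.

Sanity check: (A − (0)·I) v_1 = (0, 0, 0, 0)ᵀ = 0. ✓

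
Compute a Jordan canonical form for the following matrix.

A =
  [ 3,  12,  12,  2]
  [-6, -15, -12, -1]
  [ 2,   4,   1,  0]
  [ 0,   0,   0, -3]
J_1(-5) ⊕ J_2(-3) ⊕ J_1(-3)

The characteristic polynomial is
  det(x·I − A) = x^4 + 14*x^3 + 72*x^2 + 162*x + 135 = (x + 3)^3*(x + 5)

Eigenvalues and multiplicities (the geometric multiplicity of λ is n − rank(A − λI), which equals the number of Jordan blocks for λ):
  λ = -5: algebraic multiplicity = 1, geometric multiplicity = 1
  λ = -3: algebraic multiplicity = 3, geometric multiplicity = 2

Determining the block sizes for each eigenvalue:
  λ = -5: one block (gm = 1), so the single block has size am = 1 → block sizes [1]
  λ = -3: 2 blocks summing to 3 forces exactly one block of size 2 and the rest size 1 → block sizes [2, 1]

Assembling the blocks gives a Jordan form
J =
  [-5,  0,  0,  0]
  [ 0, -3,  1,  0]
  [ 0,  0, -3,  0]
  [ 0,  0,  0, -3]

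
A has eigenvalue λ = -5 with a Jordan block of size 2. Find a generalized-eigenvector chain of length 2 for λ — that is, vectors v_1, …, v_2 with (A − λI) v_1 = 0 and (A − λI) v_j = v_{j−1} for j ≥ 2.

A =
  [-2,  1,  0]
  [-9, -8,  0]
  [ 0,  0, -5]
A Jordan chain for λ = -5 of length 2:
v_1 = (3, -9, 0)ᵀ
v_2 = (1, 0, 0)ᵀ

Let N = A − (-5)·I. We want v_2 with N^2 v_2 = 0 but N^1 v_2 ≠ 0; then v_{j-1} := N · v_j for j = 2, …, 2.

Pick v_2 = (1, 0, 0)ᵀ.
Then v_1 = N · v_2 = (3, -9, 0)ᵀ.

Sanity check: (A − (-5)·I) v_1 = (0, 0, 0)ᵀ = 0. ✓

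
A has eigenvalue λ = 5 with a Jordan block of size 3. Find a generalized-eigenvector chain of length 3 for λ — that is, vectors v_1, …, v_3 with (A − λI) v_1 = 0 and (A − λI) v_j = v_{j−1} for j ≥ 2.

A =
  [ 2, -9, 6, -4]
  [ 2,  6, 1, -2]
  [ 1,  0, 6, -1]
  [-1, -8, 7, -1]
A Jordan chain for λ = 5 of length 3:
v_1 = (1, -1, -1, 0)ᵀ
v_2 = (-3, 2, 1, -1)ᵀ
v_3 = (1, 0, 0, 0)ᵀ

Let N = A − (5)·I. We want v_3 with N^3 v_3 = 0 but N^2 v_3 ≠ 0; then v_{j-1} := N · v_j for j = 3, …, 2.

Pick v_3 = (1, 0, 0, 0)ᵀ.
Then v_2 = N · v_3 = (-3, 2, 1, -1)ᵀ.
Then v_1 = N · v_2 = (1, -1, -1, 0)ᵀ.

Sanity check: (A − (5)·I) v_1 = (0, 0, 0, 0)ᵀ = 0. ✓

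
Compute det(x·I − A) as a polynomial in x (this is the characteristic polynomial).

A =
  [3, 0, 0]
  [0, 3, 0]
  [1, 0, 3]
x^3 - 9*x^2 + 27*x - 27

Expanding det(x·I − A) (e.g. by cofactor expansion or by noting that A is similar to its Jordan form J, which has the same characteristic polynomial as A) gives
  χ_A(x) = x^3 - 9*x^2 + 27*x - 27
which factors as (x - 3)^3. The eigenvalues (with algebraic multiplicities) are λ = 3 with multiplicity 3.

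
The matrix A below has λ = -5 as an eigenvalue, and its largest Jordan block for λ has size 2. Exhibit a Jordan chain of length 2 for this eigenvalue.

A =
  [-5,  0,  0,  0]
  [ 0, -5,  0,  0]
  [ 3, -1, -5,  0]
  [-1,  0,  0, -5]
A Jordan chain for λ = -5 of length 2:
v_1 = (0, 0, 3, -1)ᵀ
v_2 = (1, 0, 0, 0)ᵀ

Let N = A − (-5)·I. We want v_2 with N^2 v_2 = 0 but N^1 v_2 ≠ 0; then v_{j-1} := N · v_j for j = 2, …, 2.

Pick v_2 = (1, 0, 0, 0)ᵀ.
Then v_1 = N · v_2 = (0, 0, 3, -1)ᵀ.

Sanity check: (A − (-5)·I) v_1 = (0, 0, 0, 0)ᵀ = 0. ✓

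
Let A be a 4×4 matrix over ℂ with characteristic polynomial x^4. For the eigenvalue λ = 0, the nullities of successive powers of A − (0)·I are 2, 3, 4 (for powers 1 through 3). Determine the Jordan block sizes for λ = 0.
Block sizes for λ = 0: [3, 1]

From the dimensions of kernels of powers, the number of Jordan blocks of size at least j is d_j − d_{j−1} where d_j = dim ker(N^j) (with d_0 = 0). Computing the differences gives [2, 1, 1].
The number of blocks of size exactly k is (#blocks of size ≥ k) − (#blocks of size ≥ k + 1), so the partition is: 1 block(s) of size 1, 1 block(s) of size 3.
In nonincreasing order the block sizes are [3, 1].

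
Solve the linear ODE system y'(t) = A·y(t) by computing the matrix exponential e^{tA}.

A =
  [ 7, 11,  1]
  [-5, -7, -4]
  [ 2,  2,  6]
e^{tA} =
  [-14*t^2*exp(2*t) + 5*t*exp(2*t) + exp(2*t), -21*t^2*exp(2*t) + 11*t*exp(2*t), -35*t^2*exp(2*t)/2 + t*exp(2*t)]
  [6*t^2*exp(2*t) - 5*t*exp(2*t), 9*t^2*exp(2*t) - 9*t*exp(2*t) + exp(2*t), 15*t^2*exp(2*t)/2 - 4*t*exp(2*t)]
  [4*t^2*exp(2*t) + 2*t*exp(2*t), 6*t^2*exp(2*t) + 2*t*exp(2*t), 5*t^2*exp(2*t) + 4*t*exp(2*t) + exp(2*t)]

Strategy: write A = P · J · P⁻¹ where J is a Jordan canonical form, so e^{tA} = P · e^{tJ} · P⁻¹, and e^{tJ} can be computed block-by-block.

A has Jordan form
J =
  [2, 1, 0]
  [0, 2, 1]
  [0, 0, 2]
(up to reordering of blocks).

Per-block formulas:
  For a 3×3 Jordan block J_3(2): exp(t · J_3(2)) = e^(2t)·(I + t·N + (t^2/2)·N^2), where N is the 3×3 nilpotent shift.

After assembling e^{tJ} and conjugating by P, we get:

e^{tA} =
  [-14*t^2*exp(2*t) + 5*t*exp(2*t) + exp(2*t), -21*t^2*exp(2*t) + 11*t*exp(2*t), -35*t^2*exp(2*t)/2 + t*exp(2*t)]
  [6*t^2*exp(2*t) - 5*t*exp(2*t), 9*t^2*exp(2*t) - 9*t*exp(2*t) + exp(2*t), 15*t^2*exp(2*t)/2 - 4*t*exp(2*t)]
  [4*t^2*exp(2*t) + 2*t*exp(2*t), 6*t^2*exp(2*t) + 2*t*exp(2*t), 5*t^2*exp(2*t) + 4*t*exp(2*t) + exp(2*t)]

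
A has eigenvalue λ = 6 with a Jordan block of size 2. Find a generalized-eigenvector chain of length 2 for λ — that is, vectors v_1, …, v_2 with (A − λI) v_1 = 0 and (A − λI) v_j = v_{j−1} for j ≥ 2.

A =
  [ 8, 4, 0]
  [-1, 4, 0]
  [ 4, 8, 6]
A Jordan chain for λ = 6 of length 2:
v_1 = (2, -1, 4)ᵀ
v_2 = (1, 0, 0)ᵀ

Let N = A − (6)·I. We want v_2 with N^2 v_2 = 0 but N^1 v_2 ≠ 0; then v_{j-1} := N · v_j for j = 2, …, 2.

Pick v_2 = (1, 0, 0)ᵀ.
Then v_1 = N · v_2 = (2, -1, 4)ᵀ.

Sanity check: (A − (6)·I) v_1 = (0, 0, 0)ᵀ = 0. ✓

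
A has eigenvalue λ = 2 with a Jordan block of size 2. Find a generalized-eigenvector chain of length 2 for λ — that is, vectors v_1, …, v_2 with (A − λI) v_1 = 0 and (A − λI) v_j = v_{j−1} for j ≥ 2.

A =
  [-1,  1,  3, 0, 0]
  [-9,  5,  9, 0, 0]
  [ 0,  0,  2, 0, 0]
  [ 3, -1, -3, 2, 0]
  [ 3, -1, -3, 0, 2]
A Jordan chain for λ = 2 of length 2:
v_1 = (-3, -9, 0, 3, 3)ᵀ
v_2 = (1, 0, 0, 0, 0)ᵀ

Let N = A − (2)·I. We want v_2 with N^2 v_2 = 0 but N^1 v_2 ≠ 0; then v_{j-1} := N · v_j for j = 2, …, 2.

Pick v_2 = (1, 0, 0, 0, 0)ᵀ.
Then v_1 = N · v_2 = (-3, -9, 0, 3, 3)ᵀ.

Sanity check: (A − (2)·I) v_1 = (0, 0, 0, 0, 0)ᵀ = 0. ✓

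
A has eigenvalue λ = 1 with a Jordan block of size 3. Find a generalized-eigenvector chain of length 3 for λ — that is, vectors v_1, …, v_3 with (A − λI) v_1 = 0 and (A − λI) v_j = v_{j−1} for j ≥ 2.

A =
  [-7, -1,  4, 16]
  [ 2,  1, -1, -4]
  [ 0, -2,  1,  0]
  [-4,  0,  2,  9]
A Jordan chain for λ = 1 of length 3:
v_1 = (-2, 0, -4, 0)ᵀ
v_2 = (-8, 2, 0, -4)ᵀ
v_3 = (1, 0, 0, 0)ᵀ

Let N = A − (1)·I. We want v_3 with N^3 v_3 = 0 but N^2 v_3 ≠ 0; then v_{j-1} := N · v_j for j = 3, …, 2.

Pick v_3 = (1, 0, 0, 0)ᵀ.
Then v_2 = N · v_3 = (-8, 2, 0, -4)ᵀ.
Then v_1 = N · v_2 = (-2, 0, -4, 0)ᵀ.

Sanity check: (A − (1)·I) v_1 = (0, 0, 0, 0)ᵀ = 0. ✓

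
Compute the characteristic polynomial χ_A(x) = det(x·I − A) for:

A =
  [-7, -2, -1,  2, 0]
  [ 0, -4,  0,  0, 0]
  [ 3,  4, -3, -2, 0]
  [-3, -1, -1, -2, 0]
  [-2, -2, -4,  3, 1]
x^5 + 15*x^4 + 80*x^3 + 160*x^2 - 256

Expanding det(x·I − A) (e.g. by cofactor expansion or by noting that A is similar to its Jordan form J, which has the same characteristic polynomial as A) gives
  χ_A(x) = x^5 + 15*x^4 + 80*x^3 + 160*x^2 - 256
which factors as (x - 1)*(x + 4)^4. The eigenvalues (with algebraic multiplicities) are λ = -4 with multiplicity 4, λ = 1 with multiplicity 1.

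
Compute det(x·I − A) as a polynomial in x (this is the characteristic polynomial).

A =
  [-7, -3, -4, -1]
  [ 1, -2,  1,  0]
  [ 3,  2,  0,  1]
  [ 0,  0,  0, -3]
x^4 + 12*x^3 + 54*x^2 + 108*x + 81

Expanding det(x·I − A) (e.g. by cofactor expansion or by noting that A is similar to its Jordan form J, which has the same characteristic polynomial as A) gives
  χ_A(x) = x^4 + 12*x^3 + 54*x^2 + 108*x + 81
which factors as (x + 3)^4. The eigenvalues (with algebraic multiplicities) are λ = -3 with multiplicity 4.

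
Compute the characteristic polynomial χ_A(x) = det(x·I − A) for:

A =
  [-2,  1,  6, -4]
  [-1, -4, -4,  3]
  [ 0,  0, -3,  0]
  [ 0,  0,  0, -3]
x^4 + 12*x^3 + 54*x^2 + 108*x + 81

Expanding det(x·I − A) (e.g. by cofactor expansion or by noting that A is similar to its Jordan form J, which has the same characteristic polynomial as A) gives
  χ_A(x) = x^4 + 12*x^3 + 54*x^2 + 108*x + 81
which factors as (x + 3)^4. The eigenvalues (with algebraic multiplicities) are λ = -3 with multiplicity 4.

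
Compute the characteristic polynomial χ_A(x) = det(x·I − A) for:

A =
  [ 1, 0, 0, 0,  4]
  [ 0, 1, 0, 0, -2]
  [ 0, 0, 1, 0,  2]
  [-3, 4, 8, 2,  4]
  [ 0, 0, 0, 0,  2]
x^5 - 7*x^4 + 19*x^3 - 25*x^2 + 16*x - 4

Expanding det(x·I − A) (e.g. by cofactor expansion or by noting that A is similar to its Jordan form J, which has the same characteristic polynomial as A) gives
  χ_A(x) = x^5 - 7*x^4 + 19*x^3 - 25*x^2 + 16*x - 4
which factors as (x - 2)^2*(x - 1)^3. The eigenvalues (with algebraic multiplicities) are λ = 1 with multiplicity 3, λ = 2 with multiplicity 2.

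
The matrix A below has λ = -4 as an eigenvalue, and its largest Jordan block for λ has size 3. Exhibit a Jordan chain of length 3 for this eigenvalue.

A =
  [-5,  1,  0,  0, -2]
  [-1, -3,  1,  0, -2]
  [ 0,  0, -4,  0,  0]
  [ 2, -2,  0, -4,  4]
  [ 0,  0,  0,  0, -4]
A Jordan chain for λ = -4 of length 3:
v_1 = (1, 1, 0, -2, 0)ᵀ
v_2 = (0, 1, 0, 0, 0)ᵀ
v_3 = (0, 0, 1, 0, 0)ᵀ

Let N = A − (-4)·I. We want v_3 with N^3 v_3 = 0 but N^2 v_3 ≠ 0; then v_{j-1} := N · v_j for j = 3, …, 2.

Pick v_3 = (0, 0, 1, 0, 0)ᵀ.
Then v_2 = N · v_3 = (0, 1, 0, 0, 0)ᵀ.
Then v_1 = N · v_2 = (1, 1, 0, -2, 0)ᵀ.

Sanity check: (A − (-4)·I) v_1 = (0, 0, 0, 0, 0)ᵀ = 0. ✓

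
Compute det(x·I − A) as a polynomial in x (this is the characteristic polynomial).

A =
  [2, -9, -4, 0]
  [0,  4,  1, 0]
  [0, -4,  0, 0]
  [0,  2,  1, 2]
x^4 - 8*x^3 + 24*x^2 - 32*x + 16

Expanding det(x·I − A) (e.g. by cofactor expansion or by noting that A is similar to its Jordan form J, which has the same characteristic polynomial as A) gives
  χ_A(x) = x^4 - 8*x^3 + 24*x^2 - 32*x + 16
which factors as (x - 2)^4. The eigenvalues (with algebraic multiplicities) are λ = 2 with multiplicity 4.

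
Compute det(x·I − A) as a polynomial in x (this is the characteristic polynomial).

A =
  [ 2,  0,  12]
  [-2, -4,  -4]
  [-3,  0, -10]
x^3 + 12*x^2 + 48*x + 64

Expanding det(x·I − A) (e.g. by cofactor expansion or by noting that A is similar to its Jordan form J, which has the same characteristic polynomial as A) gives
  χ_A(x) = x^3 + 12*x^2 + 48*x + 64
which factors as (x + 4)^3. The eigenvalues (with algebraic multiplicities) are λ = -4 with multiplicity 3.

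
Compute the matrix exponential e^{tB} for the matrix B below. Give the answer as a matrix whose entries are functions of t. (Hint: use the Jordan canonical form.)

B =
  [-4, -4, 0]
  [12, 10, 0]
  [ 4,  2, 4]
e^{tB} =
  [-3*exp(4*t) + 4*exp(2*t), -2*exp(4*t) + 2*exp(2*t), 0]
  [6*exp(4*t) - 6*exp(2*t), 4*exp(4*t) - 3*exp(2*t), 0]
  [2*exp(4*t) - 2*exp(2*t), exp(4*t) - exp(2*t), exp(4*t)]

Strategy: write B = P · J · P⁻¹ where J is a Jordan canonical form, so e^{tB} = P · e^{tJ} · P⁻¹, and e^{tJ} can be computed block-by-block.

B has Jordan form
J =
  [2, 0, 0]
  [0, 4, 0]
  [0, 0, 4]
(up to reordering of blocks).

Per-block formulas:
  For a 1×1 block at λ = 4: exp(t · [4]) = [e^(4t)].
  For a 1×1 block at λ = 2: exp(t · [2]) = [e^(2t)].

After assembling e^{tJ} and conjugating by P, we get:

e^{tB} =
  [-3*exp(4*t) + 4*exp(2*t), -2*exp(4*t) + 2*exp(2*t), 0]
  [6*exp(4*t) - 6*exp(2*t), 4*exp(4*t) - 3*exp(2*t), 0]
  [2*exp(4*t) - 2*exp(2*t), exp(4*t) - exp(2*t), exp(4*t)]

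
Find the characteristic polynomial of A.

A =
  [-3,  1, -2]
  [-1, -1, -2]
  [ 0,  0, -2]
x^3 + 6*x^2 + 12*x + 8

Expanding det(x·I − A) (e.g. by cofactor expansion or by noting that A is similar to its Jordan form J, which has the same characteristic polynomial as A) gives
  χ_A(x) = x^3 + 6*x^2 + 12*x + 8
which factors as (x + 2)^3. The eigenvalues (with algebraic multiplicities) are λ = -2 with multiplicity 3.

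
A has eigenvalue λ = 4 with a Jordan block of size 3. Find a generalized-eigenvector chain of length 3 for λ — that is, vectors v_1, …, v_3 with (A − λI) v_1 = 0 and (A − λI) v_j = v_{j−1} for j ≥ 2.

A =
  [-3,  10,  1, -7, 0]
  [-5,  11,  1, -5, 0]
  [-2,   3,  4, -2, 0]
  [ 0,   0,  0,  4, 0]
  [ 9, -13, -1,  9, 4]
A Jordan chain for λ = 4 of length 3:
v_1 = (-3, -2, -1, 0, 4)ᵀ
v_2 = (-7, -5, -2, 0, 9)ᵀ
v_3 = (1, 0, 0, 0, 0)ᵀ

Let N = A − (4)·I. We want v_3 with N^3 v_3 = 0 but N^2 v_3 ≠ 0; then v_{j-1} := N · v_j for j = 3, …, 2.

Pick v_3 = (1, 0, 0, 0, 0)ᵀ.
Then v_2 = N · v_3 = (-7, -5, -2, 0, 9)ᵀ.
Then v_1 = N · v_2 = (-3, -2, -1, 0, 4)ᵀ.

Sanity check: (A − (4)·I) v_1 = (0, 0, 0, 0, 0)ᵀ = 0. ✓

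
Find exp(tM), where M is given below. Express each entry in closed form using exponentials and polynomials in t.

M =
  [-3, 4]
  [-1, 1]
e^{tM} =
  [-2*t*exp(-t) + exp(-t), 4*t*exp(-t)]
  [-t*exp(-t), 2*t*exp(-t) + exp(-t)]

Strategy: write M = P · J · P⁻¹ where J is a Jordan canonical form, so e^{tM} = P · e^{tJ} · P⁻¹, and e^{tJ} can be computed block-by-block.

M has Jordan form
J =
  [-1,  1]
  [ 0, -1]
(up to reordering of blocks).

Per-block formulas:
  For a 2×2 Jordan block J_2(-1): exp(t · J_2(-1)) = e^(-1t)·(I + t·N), where N is the 2×2 nilpotent shift.

After assembling e^{tJ} and conjugating by P, we get:

e^{tM} =
  [-2*t*exp(-t) + exp(-t), 4*t*exp(-t)]
  [-t*exp(-t), 2*t*exp(-t) + exp(-t)]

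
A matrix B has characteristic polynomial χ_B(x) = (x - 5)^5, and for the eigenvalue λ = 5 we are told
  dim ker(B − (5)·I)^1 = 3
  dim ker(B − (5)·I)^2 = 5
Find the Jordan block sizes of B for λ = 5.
Block sizes for λ = 5: [2, 2, 1]

From the dimensions of kernels of powers, the number of Jordan blocks of size at least j is d_j − d_{j−1} where d_j = dim ker(N^j) (with d_0 = 0). Computing the differences gives [3, 2].
The number of blocks of size exactly k is (#blocks of size ≥ k) − (#blocks of size ≥ k + 1), so the partition is: 1 block(s) of size 1, 2 block(s) of size 2.
In nonincreasing order the block sizes are [2, 2, 1].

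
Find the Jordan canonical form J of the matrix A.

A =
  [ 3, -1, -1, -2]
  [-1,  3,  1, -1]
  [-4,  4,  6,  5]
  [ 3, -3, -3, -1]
J_2(2) ⊕ J_1(2) ⊕ J_1(5)

The characteristic polynomial is
  det(x·I − A) = x^4 - 11*x^3 + 42*x^2 - 68*x + 40 = (x - 5)*(x - 2)^3

Eigenvalues and multiplicities (the geometric multiplicity of λ is n − rank(A − λI), which equals the number of Jordan blocks for λ):
  λ = 2: algebraic multiplicity = 3, geometric multiplicity = 2
  λ = 5: algebraic multiplicity = 1, geometric multiplicity = 1

Determining the block sizes for each eigenvalue:
  λ = 2: 2 blocks summing to 3 forces exactly one block of size 2 and the rest size 1 → block sizes [2, 1]
  λ = 5: one block (gm = 1), so the single block has size am = 1 → block sizes [1]

Assembling the blocks gives a Jordan form
J =
  [2, 1, 0, 0]
  [0, 2, 0, 0]
  [0, 0, 2, 0]
  [0, 0, 0, 5]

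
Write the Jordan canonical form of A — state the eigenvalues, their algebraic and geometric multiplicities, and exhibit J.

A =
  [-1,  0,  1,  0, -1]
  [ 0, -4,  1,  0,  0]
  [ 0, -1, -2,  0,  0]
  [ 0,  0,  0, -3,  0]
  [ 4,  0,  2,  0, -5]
J_3(-3) ⊕ J_1(-3) ⊕ J_1(-3)

The characteristic polynomial is
  det(x·I − A) = x^5 + 15*x^4 + 90*x^3 + 270*x^2 + 405*x + 243 = (x + 3)^5

Eigenvalues and multiplicities (the geometric multiplicity of λ is n − rank(A − λI), which equals the number of Jordan blocks for λ):
  λ = -3: algebraic multiplicity = 5, geometric multiplicity = 3

Determining the block sizes for each eigenvalue:
  λ = -3: with am = 5 and gm = 3, the partition is not yet determined (e.g. several partitions of 5 into 3 parts exist). Let N = A − (-3)·I. Computing rank(N^1) = 2, rank(N^2) = 1, rank(N^3) = 0; the number of blocks of size ≥ j is rank(N^{j−1}) − rank(N^j), giving [3, 1, 1]. So we have 1 block(s) of size 3, 2 block(s) of size 1 → block sizes [3, 1, 1]

Assembling the blocks gives a Jordan form
J =
  [-3,  1,  0,  0,  0]
  [ 0, -3,  1,  0,  0]
  [ 0,  0, -3,  0,  0]
  [ 0,  0,  0, -3,  0]
  [ 0,  0,  0,  0, -3]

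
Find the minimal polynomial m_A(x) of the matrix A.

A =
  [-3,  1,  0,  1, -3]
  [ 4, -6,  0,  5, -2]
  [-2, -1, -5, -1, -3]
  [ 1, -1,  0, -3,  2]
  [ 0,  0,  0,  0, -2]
x^4 + 14*x^3 + 69*x^2 + 140*x + 100

The characteristic polynomial is χ_A(x) = (x + 2)^2*(x + 5)^3, so the eigenvalues are known. The minimal polynomial is
  m_A(x) = Π_λ (x − λ)^{k_λ}
where k_λ is the size of the *largest* Jordan block for λ (equivalently, the smallest k with (A − λI)^k v = 0 for every generalised eigenvector v of λ).

  λ = -5: largest Jordan block has size 2, contributing (x + 5)^2
  λ = -2: largest Jordan block has size 2, contributing (x + 2)^2

So m_A(x) = (x + 2)^2*(x + 5)^2 = x^4 + 14*x^3 + 69*x^2 + 140*x + 100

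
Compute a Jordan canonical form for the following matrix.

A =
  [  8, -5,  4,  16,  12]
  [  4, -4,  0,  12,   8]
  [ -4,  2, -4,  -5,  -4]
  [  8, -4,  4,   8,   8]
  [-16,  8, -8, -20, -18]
J_2(-2) ⊕ J_2(-2) ⊕ J_1(-2)

The characteristic polynomial is
  det(x·I − A) = x^5 + 10*x^4 + 40*x^3 + 80*x^2 + 80*x + 32 = (x + 2)^5

Eigenvalues and multiplicities (the geometric multiplicity of λ is n − rank(A − λI), which equals the number of Jordan blocks for λ):
  λ = -2: algebraic multiplicity = 5, geometric multiplicity = 3

Determining the block sizes for each eigenvalue:
  λ = -2: with am = 5 and gm = 3, the partition is not yet determined (e.g. several partitions of 5 into 3 parts exist). Let N = A − (-2)·I. Computing rank(N^1) = 2, rank(N^2) = 0; the number of blocks of size ≥ j is rank(N^{j−1}) − rank(N^j), giving [3, 2]. So we have 2 block(s) of size 2, 1 block(s) of size 1 → block sizes [2, 2, 1]

Assembling the blocks gives a Jordan form
J =
  [-2,  1,  0,  0,  0]
  [ 0, -2,  0,  0,  0]
  [ 0,  0, -2,  1,  0]
  [ 0,  0,  0, -2,  0]
  [ 0,  0,  0,  0, -2]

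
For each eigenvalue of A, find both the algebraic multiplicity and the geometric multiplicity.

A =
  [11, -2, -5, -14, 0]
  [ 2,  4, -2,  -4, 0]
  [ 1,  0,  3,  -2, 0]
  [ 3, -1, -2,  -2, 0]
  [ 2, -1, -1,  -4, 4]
λ = 4: alg = 5, geom = 3

Step 1 — factor the characteristic polynomial to read off the algebraic multiplicities:
  χ_A(x) = (x - 4)^5

Step 2 — compute geometric multiplicities via the rank-nullity identity g(λ) = n − rank(A − λI):
  rank(A − (4)·I) = 2, so dim ker(A − (4)·I) = n − 2 = 3

Summary:
  λ = 4: algebraic multiplicity = 5, geometric multiplicity = 3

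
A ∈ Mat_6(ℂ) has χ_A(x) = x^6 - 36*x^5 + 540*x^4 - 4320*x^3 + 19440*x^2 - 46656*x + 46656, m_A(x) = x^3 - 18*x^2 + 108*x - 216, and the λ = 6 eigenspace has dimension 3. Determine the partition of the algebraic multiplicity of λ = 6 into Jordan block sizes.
Block sizes for λ = 6: [3, 2, 1]

Step 1 — from the characteristic polynomial, algebraic multiplicity of λ = 6 is 6. From dim ker(A − (6)·I) = 3, there are exactly 3 Jordan blocks for λ = 6.
Step 2 — from the minimal polynomial, the factor (x − 6)^3 tells us the largest block for λ = 6 has size 3.
Step 3 — with total size 6, 3 blocks, and largest block 3, the block sizes (in nonincreasing order) are [3, 2, 1].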